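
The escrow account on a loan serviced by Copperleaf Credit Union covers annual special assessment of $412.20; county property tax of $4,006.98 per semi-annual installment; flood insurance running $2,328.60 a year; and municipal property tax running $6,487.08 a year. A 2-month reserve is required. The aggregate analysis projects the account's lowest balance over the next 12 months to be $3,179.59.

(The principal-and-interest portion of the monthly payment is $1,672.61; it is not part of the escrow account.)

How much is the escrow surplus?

$305.95

Special assessment = $412.20
County property tax = $4,006.98 × 2 = $8,013.96
Flood insurance = $2,328.60
Municipal property tax = $6,487.08
Combined annual = $17,241.84
Monthly escrow = $17,241.84 / 12 = $1,436.82
Cushion = 2 × $1,436.82 = $2,873.64
Surplus = $3,179.59 − $2,873.64 = $305.95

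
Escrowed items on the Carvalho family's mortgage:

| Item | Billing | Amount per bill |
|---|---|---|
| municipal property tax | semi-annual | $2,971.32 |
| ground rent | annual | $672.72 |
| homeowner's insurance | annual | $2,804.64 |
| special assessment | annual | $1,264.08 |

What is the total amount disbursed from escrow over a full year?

$10,684.08

Municipal property tax = $2,971.32 × 2 = $5,942.64
Ground rent = $672.72
Homeowner's insurance = $2,804.64
Special assessment = $1,264.08
Total annual escrow = $5,942.64 + $672.72 + $2,804.64 + $1,264.08 = $10,684.08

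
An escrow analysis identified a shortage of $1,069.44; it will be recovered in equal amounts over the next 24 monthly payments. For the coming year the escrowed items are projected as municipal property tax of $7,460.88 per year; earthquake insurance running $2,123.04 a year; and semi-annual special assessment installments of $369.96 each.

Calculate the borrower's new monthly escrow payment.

$904.88

Municipal property tax = $7,460.88/yr
Earthquake insurance = $2,123.04/yr
Special assessment = $369.96 × 2 = $739.92/yr
Annual escrow total = $7,460.88 + $2,123.04 + $739.92 = $10,323.84
Per month = $10,323.84 ÷ 12 = $860.32
Shortage per month = $1,069.44 ÷ 24 = $44.56
Adjusted monthly = $860.32 + $44.56 = $904.88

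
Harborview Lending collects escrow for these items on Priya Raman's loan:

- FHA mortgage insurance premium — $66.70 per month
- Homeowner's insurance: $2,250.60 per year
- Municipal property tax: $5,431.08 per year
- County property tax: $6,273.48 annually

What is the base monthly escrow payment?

$1,229.63

FHA mortgage insurance premium — $66.70 × 12 = $800.40/yr
Homeowner's insurance — $2,250.60/yr
Municipal property tax — $5,431.08/yr
County property tax — $6,273.48/yr
Total per year = $800.40 + $2,250.60 + $5,431.08 + $6,273.48 = $14,755.56
Monthly = $14,755.56 ÷ 12 = $1,229.63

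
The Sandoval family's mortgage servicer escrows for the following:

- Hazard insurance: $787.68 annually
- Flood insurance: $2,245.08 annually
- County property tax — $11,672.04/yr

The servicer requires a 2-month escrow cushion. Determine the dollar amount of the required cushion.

$2,450.80

Hazard insurance — $787.68 annually
Flood insurance — $2,245.08 annually
County property tax — $11,672.04 annually
Combined annual = $787.68 + $2,245.08 + $11,672.04 = $14,704.80
Monthly = $14,704.80 / 12 = $1,225.40
Cushion = 2 × $1,225.40 = $2,450.80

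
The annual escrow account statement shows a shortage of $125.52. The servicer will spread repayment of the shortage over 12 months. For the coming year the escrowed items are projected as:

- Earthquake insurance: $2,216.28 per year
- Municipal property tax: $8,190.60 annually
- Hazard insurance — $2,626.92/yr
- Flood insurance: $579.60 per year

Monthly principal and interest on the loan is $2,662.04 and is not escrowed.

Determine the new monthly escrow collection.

$1,144.91

Earthquake insurance — $2,216.28 annually
Municipal property tax — $8,190.60 annually
Hazard insurance — $2,626.92 annually
Flood insurance — $579.60 annually
Yearly total = $13,613.40
Monthly = $13,613.40 / 12 = $1,134.45
Monthly shortage recovery: $125.52 ÷ 12 = $10.46
Adjusted monthly = $1,134.45 + $10.46 = $1,144.91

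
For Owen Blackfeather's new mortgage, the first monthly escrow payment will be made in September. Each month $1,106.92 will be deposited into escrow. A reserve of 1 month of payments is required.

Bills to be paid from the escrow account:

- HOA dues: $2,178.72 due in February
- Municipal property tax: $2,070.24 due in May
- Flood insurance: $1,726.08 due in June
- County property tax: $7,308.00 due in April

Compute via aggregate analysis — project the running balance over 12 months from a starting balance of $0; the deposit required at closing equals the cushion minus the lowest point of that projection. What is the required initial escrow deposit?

$3,320.76

Cushion = 1 × $1,106.92 = $1,106.92
Trial balance (start $0, +$1,106.92 each month, − disbursements):
  Sep: +$1,106.92 → $1,106.92
  Oct: +$1,106.92 → $2,213.84
  Nov: +$1,106.92 → $3,320.76
  Dec: +$1,106.92 → $4,427.68
  Jan: +$1,106.92 → $5,534.60
  Feb: +$1,106.92 − $2,178.72 → $4,462.80
  Mar: +$1,106.92 → $5,569.72
  Apr: +$1,106.92 − $7,308.00 → -$631.36
  May: +$1,106.92 − $2,070.24 → -$1,594.68
  Jun: +$1,106.92 − $1,726.08 → -$2,213.84
  Jul: +$1,106.92 → -$1,106.92
  Aug: +$1,106.92 → $0.00
Lowest trial balance = -$2,213.84 (Jun)
Initial deposit = cushion − low point = $1,106.92 − (-$2,213.84) = $3,320.76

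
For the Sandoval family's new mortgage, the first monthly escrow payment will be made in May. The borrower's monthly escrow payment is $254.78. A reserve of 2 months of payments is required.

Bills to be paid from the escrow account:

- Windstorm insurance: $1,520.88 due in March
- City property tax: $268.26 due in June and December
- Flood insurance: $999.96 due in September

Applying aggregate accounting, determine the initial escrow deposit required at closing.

$764.34

Cushion = 2 × $254.78 = $509.56
Trial balance (start $0, +$254.78 each month, − disbursements):
  May: +$254.78 → $254.78
  Jun: +$254.78 − $268.26 → $241.30
  Jul: +$254.78 → $496.08
  Aug: +$254.78 → $750.86
  Sep: +$254.78 − $999.96 → $5.68
  Oct: +$254.78 → $260.46
  Nov: +$254.78 → $515.24
  Dec: +$254.78 − $268.26 → $501.76
  Jan: +$254.78 → $756.54
  Feb: +$254.78 → $1,011.32
  Mar: +$254.78 − $1,520.88 → -$254.78
  Apr: +$254.78 → $0.00
Lowest trial balance = -$254.78 (Mar)
Initial deposit = cushion − low point = $509.56 − (-$254.78) = $764.34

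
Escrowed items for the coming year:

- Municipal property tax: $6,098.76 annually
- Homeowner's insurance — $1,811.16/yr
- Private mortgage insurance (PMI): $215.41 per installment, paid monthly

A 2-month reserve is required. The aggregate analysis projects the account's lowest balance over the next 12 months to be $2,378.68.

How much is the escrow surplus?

Municipal property tax — $6,098.76/yr
Homeowner's insurance — $1,811.16/yr
Private mortgage insurance (PMI) — $215.41 × 12 = $2,584.92/yr
Annual escrow total = $6,098.76 + $1,811.16 + $2,584.92 = $10,494.84
Monthly = $10,494.84 / 12 = $874.57
Required reserve = 2 × $874.57 = $1,749.14
Excess over cushion: $2,378.68 − $1,749.14 = $629.54

$629.54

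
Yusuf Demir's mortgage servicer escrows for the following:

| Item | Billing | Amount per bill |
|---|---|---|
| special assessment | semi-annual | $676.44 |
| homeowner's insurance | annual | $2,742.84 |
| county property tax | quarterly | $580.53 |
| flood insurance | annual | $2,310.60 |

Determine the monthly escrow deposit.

$727.37

Special assessment: $676.44 × 2 = $1,352.88 annually
Homeowner's insurance: $2,742.84 annually
County property tax: $580.53 × 4 = $2,322.12 annually
Flood insurance: $2,310.60 annually
Combined annual = $1,352.88 + $2,742.84 + $2,322.12 + $2,310.60 = $8,728.44
Per month = $8,728.44 ÷ 12 = $727.37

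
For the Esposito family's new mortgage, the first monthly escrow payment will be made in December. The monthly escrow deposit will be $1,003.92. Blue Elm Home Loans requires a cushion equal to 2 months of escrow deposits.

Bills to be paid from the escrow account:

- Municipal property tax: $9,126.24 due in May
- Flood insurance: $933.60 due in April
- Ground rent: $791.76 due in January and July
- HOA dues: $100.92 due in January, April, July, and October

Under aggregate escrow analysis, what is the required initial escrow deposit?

$7,037.76

Cushion = 2 × $1,003.92 = $2,007.84
Trial balance (start $0, +$1,003.92 each month, − disbursements):
  Dec: +$1,003.92 → $1,003.92
  Jan: +$1,003.92 − $892.68 → $1,115.16
  Feb: +$1,003.92 → $2,119.08
  Mar: +$1,003.92 → $3,123.00
  Apr: +$1,003.92 − $1,034.52 → $3,092.40
  May: +$1,003.92 − $9,126.24 → -$5,029.92
  Jun: +$1,003.92 → -$4,026.00
  Jul: +$1,003.92 − $892.68 → -$3,914.76
  Aug: +$1,003.92 → -$2,910.84
  Sep: +$1,003.92 → -$1,906.92
  Oct: +$1,003.92 − $100.92 → -$1,003.92
  Nov: +$1,003.92 → $0.00
Lowest trial balance = -$5,029.92 (May)
Initial deposit = cushion − low point = $2,007.84 − (-$5,029.92) = $7,037.76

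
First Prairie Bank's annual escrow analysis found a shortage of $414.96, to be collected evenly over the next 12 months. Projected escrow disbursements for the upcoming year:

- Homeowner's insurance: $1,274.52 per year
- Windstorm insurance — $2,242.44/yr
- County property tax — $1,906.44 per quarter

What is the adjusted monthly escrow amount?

$963.14

Homeowner's insurance = $1,274.52 annually
Windstorm insurance = $2,242.44 annually
County property tax = $1,906.44 × 4 = $7,625.76 annually
Total per year = $1,274.52 + $2,242.44 + $7,625.76 = $11,142.72
Base monthly escrow = $11,142.72 / 12 = $928.56
Shortage spread = $414.96 ÷ 12 = $34.58/mo
Adjusted monthly = $928.56 + $34.58 = $963.14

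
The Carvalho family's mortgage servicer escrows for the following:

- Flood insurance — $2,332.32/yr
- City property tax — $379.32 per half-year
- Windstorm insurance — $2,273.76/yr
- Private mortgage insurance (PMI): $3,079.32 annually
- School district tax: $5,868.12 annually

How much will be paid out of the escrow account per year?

$14,312.16

Flood insurance = $2,332.32 per year
City property tax = $379.32 × 2 = $758.64 per year
Windstorm insurance = $2,273.76 per year
Private mortgage insurance (PMI) = $3,079.32 per year
School district tax = $5,868.12 per year
Total annual escrow = $2,332.32 + $758.64 + $2,273.76 + $3,079.32 + $5,868.12 = $14,312.16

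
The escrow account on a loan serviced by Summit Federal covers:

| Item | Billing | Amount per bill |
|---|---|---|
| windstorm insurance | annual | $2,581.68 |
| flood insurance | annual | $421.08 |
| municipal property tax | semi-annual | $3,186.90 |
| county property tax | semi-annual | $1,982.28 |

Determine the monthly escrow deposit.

$1,111.76

Windstorm insurance = $2,581.68 per year
Flood insurance = $421.08 per year
Municipal property tax = $3,186.90 × 2 = $6,373.80 per year
County property tax = $1,982.28 × 2 = $3,964.56 per year
Yearly total = $13,341.12
Monthly escrow = $13,341.12 ÷ 12 = $1,111.76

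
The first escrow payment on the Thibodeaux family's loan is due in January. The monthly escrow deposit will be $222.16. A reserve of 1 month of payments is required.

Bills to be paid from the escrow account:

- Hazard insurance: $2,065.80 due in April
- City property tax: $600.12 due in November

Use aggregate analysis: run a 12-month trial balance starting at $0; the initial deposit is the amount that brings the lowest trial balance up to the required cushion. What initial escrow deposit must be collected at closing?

$1,399.32

Cushion = 1 × $222.16 = $222.16
Trial balance (start $0, +$222.16 each month, − disbursements):
  Jan: +$222.16 → $222.16
  Feb: +$222.16 → $444.32
  Mar: +$222.16 → $666.48
  Apr: +$222.16 − $2,065.80 → -$1,177.16
  May: +$222.16 → -$955.00
  Jun: +$222.16 → -$732.84
  Jul: +$222.16 → -$510.68
  Aug: +$222.16 → -$288.52
  Sep: +$222.16 → -$66.36
  Oct: +$222.16 → $155.80
  Nov: +$222.16 − $600.12 → -$222.16
  Dec: +$222.16 → $0.00
Lowest trial balance = -$1,177.16 (Apr)
Initial deposit = cushion − low point = $222.16 − (-$1,177.16) = $1,399.32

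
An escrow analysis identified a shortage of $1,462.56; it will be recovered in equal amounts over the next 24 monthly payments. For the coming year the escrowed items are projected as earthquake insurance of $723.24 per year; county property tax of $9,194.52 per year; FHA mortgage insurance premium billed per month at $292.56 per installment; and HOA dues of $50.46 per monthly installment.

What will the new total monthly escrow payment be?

Earthquake insurance — $723.24/yr
County property tax — $9,194.52/yr
FHA mortgage insurance premium — $292.56 × 12 = $3,510.72/yr
HOA dues — $50.46 × 12 = $605.52/yr
Annual escrow total = $723.24 + $9,194.52 + $3,510.72 + $605.52 = $14,034.00
Monthly escrow = $14,034.00 / 12 = $1,169.50
Monthly shortage recovery: $1,462.56 ÷ 24 = $60.94
Adjusted monthly = $1,169.50 + $60.94 = $1,230.44

$1,230.44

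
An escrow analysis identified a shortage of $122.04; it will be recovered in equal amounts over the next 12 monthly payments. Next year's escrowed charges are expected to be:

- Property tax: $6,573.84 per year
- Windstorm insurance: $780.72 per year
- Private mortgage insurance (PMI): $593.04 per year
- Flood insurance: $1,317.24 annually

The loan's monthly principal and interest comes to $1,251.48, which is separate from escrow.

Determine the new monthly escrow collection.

$782.24

Property tax: $6,573.84/yr
Windstorm insurance: $780.72/yr
Private mortgage insurance (PMI): $593.04/yr
Flood insurance: $1,317.24/yr
Combined annual = $6,573.84 + $780.72 + $593.04 + $1,317.24 = $9,264.84
Base monthly escrow = $9,264.84 / 12 = $772.07
Shortage per month = $122.04 / 12 = $10.17
Adjusted monthly = $772.07 + $10.17 = $782.24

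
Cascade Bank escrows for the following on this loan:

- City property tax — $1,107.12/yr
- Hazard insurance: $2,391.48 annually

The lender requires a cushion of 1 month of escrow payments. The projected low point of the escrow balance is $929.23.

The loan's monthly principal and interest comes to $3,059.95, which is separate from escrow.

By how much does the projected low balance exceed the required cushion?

$637.68

City property tax = $1,107.12
Hazard insurance = $2,391.48
Yearly total = $3,498.60
Base monthly escrow = $3,498.60 / 12 = $291.55
Cushion = 1 × $291.55 = $291.55
Excess over cushion: $929.23 − $291.55 = $637.68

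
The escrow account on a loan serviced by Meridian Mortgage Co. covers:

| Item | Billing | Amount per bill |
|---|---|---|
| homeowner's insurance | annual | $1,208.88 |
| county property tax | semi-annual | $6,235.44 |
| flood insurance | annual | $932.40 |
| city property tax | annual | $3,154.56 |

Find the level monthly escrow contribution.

Homeowner's insurance: $1,208.88/yr
County property tax: $6,235.44 × 2 = $12,470.88/yr
Flood insurance: $932.40/yr
City property tax: $3,154.56/yr
Combined annual = $17,766.72
Monthly = $17,766.72 ÷ 12 = $1,480.56

$1,480.56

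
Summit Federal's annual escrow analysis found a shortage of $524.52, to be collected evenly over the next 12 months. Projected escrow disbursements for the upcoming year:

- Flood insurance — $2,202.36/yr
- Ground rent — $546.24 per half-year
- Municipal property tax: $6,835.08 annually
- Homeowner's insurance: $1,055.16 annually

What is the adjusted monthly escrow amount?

Flood insurance: $2,202.36 annually
Ground rent: $546.24 × 2 = $1,092.48 annually
Municipal property tax: $6,835.08 annually
Homeowner's insurance: $1,055.16 annually
Total per year = $2,202.36 + $1,092.48 + $6,835.08 + $1,055.16 = $11,185.08
Monthly = $11,185.08 / 12 = $932.09
Shortage spread = $524.52 / 12 = $43.71/mo
Adjusted monthly = $932.09 + $43.71 = $975.80

$975.80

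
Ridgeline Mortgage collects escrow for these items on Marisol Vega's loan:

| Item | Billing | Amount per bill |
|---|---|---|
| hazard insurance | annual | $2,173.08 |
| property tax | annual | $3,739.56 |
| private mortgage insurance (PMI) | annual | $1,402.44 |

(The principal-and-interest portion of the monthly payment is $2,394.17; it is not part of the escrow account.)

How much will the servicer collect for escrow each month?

Hazard insurance: $2,173.08 per year
Property tax: $3,739.56 per year
Private mortgage insurance (PMI): $1,402.44 per year
Annual escrow total = $2,173.08 + $3,739.56 + $1,402.44 = $7,315.08
Monthly = $7,315.08 / 12 = $609.59

$609.59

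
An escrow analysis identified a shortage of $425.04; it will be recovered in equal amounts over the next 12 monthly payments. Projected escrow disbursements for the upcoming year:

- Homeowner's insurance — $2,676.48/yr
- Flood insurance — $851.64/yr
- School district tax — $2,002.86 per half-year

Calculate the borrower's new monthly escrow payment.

$663.24

Homeowner's insurance: $2,676.48/yr
Flood insurance: $851.64/yr
School district tax: $2,002.86 × 2 = $4,005.72/yr
Annual escrow total = $2,676.48 + $851.64 + $4,005.72 = $7,533.84
Per month = $7,533.84 / 12 = $627.82
Monthly shortage recovery: $425.04 / 12 = $35.42
Adjusted monthly = $627.82 + $35.42 = $663.24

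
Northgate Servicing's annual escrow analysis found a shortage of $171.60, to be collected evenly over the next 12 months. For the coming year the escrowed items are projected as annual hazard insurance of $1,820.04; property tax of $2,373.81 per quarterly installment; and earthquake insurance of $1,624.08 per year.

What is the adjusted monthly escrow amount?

$1,092.58

Hazard insurance — $1,820.04/yr
Property tax — $2,373.81 × 4 = $9,495.24/yr
Earthquake insurance — $1,624.08/yr
Total per year = $12,939.36
Monthly = $12,939.36 ÷ 12 = $1,078.28
Monthly shortage recovery: $171.60 / 12 = $14.30
Adjusted monthly = $1,078.28 + $14.30 = $1,092.58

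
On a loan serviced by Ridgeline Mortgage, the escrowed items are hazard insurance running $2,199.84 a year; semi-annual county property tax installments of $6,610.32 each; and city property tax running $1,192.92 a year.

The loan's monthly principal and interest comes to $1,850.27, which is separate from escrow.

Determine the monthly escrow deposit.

$1,384.45

Hazard insurance — $2,199.84
County property tax — $6,610.32 × 2 = $13,220.64
City property tax — $1,192.92
Total annual escrow = $2,199.84 + $13,220.64 + $1,192.92 = $16,613.40
Monthly escrow = $16,613.40 ÷ 12 = $1,384.45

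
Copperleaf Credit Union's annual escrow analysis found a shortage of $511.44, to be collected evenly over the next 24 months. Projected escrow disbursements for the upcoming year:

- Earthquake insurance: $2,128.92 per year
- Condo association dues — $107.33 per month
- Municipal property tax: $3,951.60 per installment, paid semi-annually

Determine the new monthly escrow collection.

Earthquake insurance — $2,128.92 per year
Condo association dues — $107.33 × 12 = $1,287.96 per year
Municipal property tax — $3,951.60 × 2 = $7,903.20 per year
Combined annual = $11,320.08
Monthly = $11,320.08 ÷ 12 = $943.34
Shortage spread = $511.44 ÷ 24 = $21.31/mo
Adjusted monthly = $943.34 + $21.31 = $964.65

$964.65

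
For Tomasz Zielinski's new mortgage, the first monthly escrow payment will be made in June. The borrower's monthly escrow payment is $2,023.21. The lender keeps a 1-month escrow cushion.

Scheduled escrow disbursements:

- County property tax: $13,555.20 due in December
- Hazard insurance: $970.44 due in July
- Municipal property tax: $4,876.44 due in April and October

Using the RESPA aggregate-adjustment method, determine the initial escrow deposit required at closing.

Cushion = 1 × $2,023.21 = $2,023.21
Trial balance (start $0, +$2,023.21 each month, − disbursements):
  Jun: +$2,023.21 → $2,023.21
  Jul: +$2,023.21 − $970.44 → $3,075.98
  Aug: +$2,023.21 → $5,099.19
  Sep: +$2,023.21 → $7,122.40
  Oct: +$2,023.21 − $4,876.44 → $4,269.17
  Nov: +$2,023.21 → $6,292.38
  Dec: +$2,023.21 − $13,555.20 → -$5,239.61
  Jan: +$2,023.21 → -$3,216.40
  Feb: +$2,023.21 → -$1,193.19
  Mar: +$2,023.21 → $830.02
  Apr: +$2,023.21 − $4,876.44 → -$2,023.21
  May: +$2,023.21 → $0.00
Lowest trial balance = -$5,239.61 (Dec)
Initial deposit = cushion − low point = $2,023.21 − (-$5,239.61) = $7,262.82

$7,262.82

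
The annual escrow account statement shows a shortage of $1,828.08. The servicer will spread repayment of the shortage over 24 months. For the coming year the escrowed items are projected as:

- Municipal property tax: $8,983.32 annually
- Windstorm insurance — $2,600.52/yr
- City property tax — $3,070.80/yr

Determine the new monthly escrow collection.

Municipal property tax — $8,983.32/yr
Windstorm insurance — $2,600.52/yr
City property tax — $3,070.80/yr
Annual escrow total = $8,983.32 + $2,600.52 + $3,070.80 = $14,654.64
Base monthly escrow = $14,654.64 / 12 = $1,221.22
Monthly shortage recovery: $1,828.08 ÷ 24 = $76.17
New monthly escrow = $1,221.22 + $76.17 = $1,297.39

$1,297.39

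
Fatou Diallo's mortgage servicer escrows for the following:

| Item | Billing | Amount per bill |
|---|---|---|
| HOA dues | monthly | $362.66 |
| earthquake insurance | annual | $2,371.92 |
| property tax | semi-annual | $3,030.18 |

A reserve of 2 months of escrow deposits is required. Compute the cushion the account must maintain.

$2,130.70

HOA dues: $362.66 × 12 = $4,351.92
Earthquake insurance: $2,371.92
Property tax: $3,030.18 × 2 = $6,060.36
Yearly total = $12,784.20
Per month = $12,784.20 / 12 = $1,065.35
Cushion = 2 × $1,065.35 = $2,130.70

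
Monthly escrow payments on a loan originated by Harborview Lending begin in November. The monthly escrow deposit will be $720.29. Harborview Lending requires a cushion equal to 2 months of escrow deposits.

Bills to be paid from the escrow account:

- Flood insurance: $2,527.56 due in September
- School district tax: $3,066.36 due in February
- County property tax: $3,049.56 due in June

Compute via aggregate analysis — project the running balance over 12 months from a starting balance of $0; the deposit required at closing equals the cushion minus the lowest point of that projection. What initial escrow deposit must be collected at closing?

Cushion = 2 × $720.29 = $1,440.58
Trial balance (start $0, +$720.29 each month, − disbursements):
  Nov: +$720.29 → $720.29
  Dec: +$720.29 → $1,440.58
  Jan: +$720.29 → $2,160.87
  Feb: +$720.29 − $3,066.36 → -$185.20
  Mar: +$720.29 → $535.09
  Apr: +$720.29 → $1,255.38
  May: +$720.29 → $1,975.67
  Jun: +$720.29 − $3,049.56 → -$353.60
  Jul: +$720.29 → $366.69
  Aug: +$720.29 → $1,086.98
  Sep: +$720.29 − $2,527.56 → -$720.29
  Oct: +$720.29 → $0.00
Lowest trial balance = -$720.29 (Sep)
Initial deposit = cushion − low point = $1,440.58 − (-$720.29) = $2,160.87

$2,160.87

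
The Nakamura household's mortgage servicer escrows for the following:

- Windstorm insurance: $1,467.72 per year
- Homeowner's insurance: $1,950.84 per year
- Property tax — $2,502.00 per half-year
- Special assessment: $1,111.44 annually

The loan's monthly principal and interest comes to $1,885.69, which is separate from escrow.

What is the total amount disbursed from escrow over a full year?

$9,534.00

Windstorm insurance — $1,467.72/yr
Homeowner's insurance — $1,950.84/yr
Property tax — $2,502.00 × 2 = $5,004.00/yr
Special assessment — $1,111.44/yr
Yearly total = $9,534.00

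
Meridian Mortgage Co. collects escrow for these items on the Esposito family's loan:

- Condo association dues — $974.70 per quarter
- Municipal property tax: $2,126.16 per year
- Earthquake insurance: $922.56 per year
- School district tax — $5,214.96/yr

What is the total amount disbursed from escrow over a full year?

$12,162.48

Condo association dues — $974.70 × 4 = $3,898.80 annually
Municipal property tax — $2,126.16 annually
Earthquake insurance — $922.56 annually
School district tax — $5,214.96 annually
Annual escrow total = $3,898.80 + $2,126.16 + $922.56 + $5,214.96 = $12,162.48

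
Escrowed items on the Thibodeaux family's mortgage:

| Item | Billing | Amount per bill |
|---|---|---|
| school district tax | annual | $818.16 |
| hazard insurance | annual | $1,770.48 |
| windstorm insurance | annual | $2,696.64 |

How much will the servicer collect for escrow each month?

School district tax — $818.16/yr
Hazard insurance — $1,770.48/yr
Windstorm insurance — $2,696.64/yr
Combined annual = $5,285.28
Monthly = $5,285.28 ÷ 12 = $440.44

$440.44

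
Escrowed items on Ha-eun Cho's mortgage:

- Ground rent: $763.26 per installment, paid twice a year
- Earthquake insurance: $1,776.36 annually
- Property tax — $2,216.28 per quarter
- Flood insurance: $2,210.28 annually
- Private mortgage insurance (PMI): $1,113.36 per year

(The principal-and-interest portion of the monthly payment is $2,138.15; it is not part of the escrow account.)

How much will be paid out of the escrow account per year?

$15,491.64

Ground rent = $763.26 × 2 = $1,526.52 annually
Earthquake insurance = $1,776.36 annually
Property tax = $2,216.28 × 4 = $8,865.12 annually
Flood insurance = $2,210.28 annually
Private mortgage insurance (PMI) = $1,113.36 annually
Yearly total = $15,491.64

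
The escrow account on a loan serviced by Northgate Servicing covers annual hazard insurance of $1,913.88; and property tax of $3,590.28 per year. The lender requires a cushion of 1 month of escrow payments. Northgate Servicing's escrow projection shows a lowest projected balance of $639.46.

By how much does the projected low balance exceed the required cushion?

Hazard insurance: $1,913.88 annually
Property tax: $3,590.28 annually
Total per year = $5,504.16
Base monthly escrow = $5,504.16 / 12 = $458.68
Cushion = 1 × $458.68 = $458.68
Excess over cushion: $639.46 − $458.68 = $180.78

$180.78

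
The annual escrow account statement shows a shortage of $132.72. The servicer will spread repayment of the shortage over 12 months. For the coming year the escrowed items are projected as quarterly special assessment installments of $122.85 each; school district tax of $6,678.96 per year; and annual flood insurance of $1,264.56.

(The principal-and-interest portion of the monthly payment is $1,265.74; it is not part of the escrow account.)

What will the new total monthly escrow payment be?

Special assessment: $122.85 × 4 = $491.40 annually
School district tax: $6,678.96 annually
Flood insurance: $1,264.56 annually
Total annual escrow = $491.40 + $6,678.96 + $1,264.56 = $8,434.92
Monthly escrow = $8,434.92 ÷ 12 = $702.91
Monthly shortage recovery: $132.72 ÷ 12 = $11.06
Adjusted monthly = $702.91 + $11.06 = $713.97

$713.97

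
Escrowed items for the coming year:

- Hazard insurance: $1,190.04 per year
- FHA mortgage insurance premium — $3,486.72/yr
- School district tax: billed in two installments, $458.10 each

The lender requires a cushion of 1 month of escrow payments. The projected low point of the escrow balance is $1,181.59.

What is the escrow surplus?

Hazard insurance: $1,190.04 annually
FHA mortgage insurance premium: $3,486.72 annually
School district tax: $458.10 × 2 = $916.20 annually
Annual escrow total = $1,190.04 + $3,486.72 + $916.20 = $5,592.96
Base monthly escrow = $5,592.96 ÷ 12 = $466.08
Required reserve = 1 × $466.08 = $466.08
Surplus = $1,181.59 − $466.08 = $715.51

$715.51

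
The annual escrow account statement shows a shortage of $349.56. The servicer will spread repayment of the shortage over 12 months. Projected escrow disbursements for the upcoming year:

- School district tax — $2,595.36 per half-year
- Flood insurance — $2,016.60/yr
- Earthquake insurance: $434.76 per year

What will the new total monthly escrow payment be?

School district tax: $2,595.36 × 2 = $5,190.72
Flood insurance: $2,016.60
Earthquake insurance: $434.76
Annual escrow total = $7,642.08
Base monthly escrow = $7,642.08 / 12 = $636.84
Shortage spread = $349.56 ÷ 12 = $29.13/mo
Adjusted monthly = $636.84 + $29.13 = $665.97

$665.97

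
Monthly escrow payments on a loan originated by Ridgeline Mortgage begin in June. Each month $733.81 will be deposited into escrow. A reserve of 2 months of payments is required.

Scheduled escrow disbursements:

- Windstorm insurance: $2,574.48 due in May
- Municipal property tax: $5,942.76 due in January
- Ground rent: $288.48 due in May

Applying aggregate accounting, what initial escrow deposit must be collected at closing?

$1,539.90

Cushion = 2 × $733.81 = $1,467.62
Trial balance (start $0, +$733.81 each month, − disbursements):
  Jun: +$733.81 → $733.81
  Jul: +$733.81 → $1,467.62
  Aug: +$733.81 → $2,201.43
  Sep: +$733.81 → $2,935.24
  Oct: +$733.81 → $3,669.05
  Nov: +$733.81 → $4,402.86
  Dec: +$733.81 → $5,136.67
  Jan: +$733.81 − $5,942.76 → -$72.28
  Feb: +$733.81 → $661.53
  Mar: +$733.81 → $1,395.34
  Apr: +$733.81 → $2,129.15
  May: +$733.81 − $2,862.96 → $0.00
Lowest trial balance = -$72.28 (Jan)
Initial deposit = cushion − low point = $1,467.62 − (-$72.28) = $1,539.90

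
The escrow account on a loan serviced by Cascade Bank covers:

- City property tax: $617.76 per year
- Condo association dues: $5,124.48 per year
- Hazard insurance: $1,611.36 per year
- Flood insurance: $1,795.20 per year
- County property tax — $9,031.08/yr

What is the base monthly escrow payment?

$1,514.99

City property tax = $617.76
Condo association dues = $5,124.48
Hazard insurance = $1,611.36
Flood insurance = $1,795.20
County property tax = $9,031.08
Total per year = $18,179.88
Monthly = $18,179.88 / 12 = $1,514.99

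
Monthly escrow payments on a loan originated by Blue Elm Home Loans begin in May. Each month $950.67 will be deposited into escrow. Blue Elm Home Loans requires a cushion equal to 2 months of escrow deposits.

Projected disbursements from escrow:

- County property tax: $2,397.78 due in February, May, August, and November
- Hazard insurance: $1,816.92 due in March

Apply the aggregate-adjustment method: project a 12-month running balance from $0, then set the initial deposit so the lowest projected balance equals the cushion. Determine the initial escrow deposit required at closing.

$3,348.45

Cushion = 2 × $950.67 = $1,901.34
Trial balance (start $0, +$950.67 each month, − disbursements):
  May: +$950.67 − $2,397.78 → -$1,447.11
  Jun: +$950.67 → -$496.44
  Jul: +$950.67 → $454.23
  Aug: +$950.67 − $2,397.78 → -$992.88
  Sep: +$950.67 → -$42.21
  Oct: +$950.67 → $908.46
  Nov: +$950.67 − $2,397.78 → -$538.65
  Dec: +$950.67 → $412.02
  Jan: +$950.67 → $1,362.69
  Feb: +$950.67 − $2,397.78 → -$84.42
  Mar: +$950.67 − $1,816.92 → -$950.67
  Apr: +$950.67 → $0.00
Lowest trial balance = -$1,447.11 (May)
Initial deposit = cushion − low point = $1,901.34 − (-$1,447.11) = $3,348.45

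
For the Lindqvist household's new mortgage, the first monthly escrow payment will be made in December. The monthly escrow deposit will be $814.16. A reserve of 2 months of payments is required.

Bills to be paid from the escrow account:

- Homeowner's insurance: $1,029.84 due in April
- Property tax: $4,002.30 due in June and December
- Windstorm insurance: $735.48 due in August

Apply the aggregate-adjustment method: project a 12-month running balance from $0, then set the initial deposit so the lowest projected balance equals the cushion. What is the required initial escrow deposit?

Cushion = 2 × $814.16 = $1,628.32
Trial balance (start $0, +$814.16 each month, − disbursements):
  Dec: +$814.16 − $4,002.30 → -$3,188.14
  Jan: +$814.16 → -$2,373.98
  Feb: +$814.16 → -$1,559.82
  Mar: +$814.16 → -$745.66
  Apr: +$814.16 − $1,029.84 → -$961.34
  May: +$814.16 → -$147.18
  Jun: +$814.16 − $4,002.30 → -$3,335.32
  Jul: +$814.16 → -$2,521.16
  Aug: +$814.16 − $735.48 → -$2,442.48
  Sep: +$814.16 → -$1,628.32
  Oct: +$814.16 → -$814.16
  Nov: +$814.16 → $0.00
Lowest trial balance = -$3,335.32 (Jun)
Initial deposit = cushion − low point = $1,628.32 − (-$3,335.32) = $4,963.64

$4,963.64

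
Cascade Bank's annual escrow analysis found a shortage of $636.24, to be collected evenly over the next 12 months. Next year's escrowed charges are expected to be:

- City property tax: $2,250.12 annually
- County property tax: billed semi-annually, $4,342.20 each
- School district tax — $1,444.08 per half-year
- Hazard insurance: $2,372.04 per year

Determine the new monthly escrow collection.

City property tax — $2,250.12
County property tax — $4,342.20 × 2 = $8,684.40
School district tax — $1,444.08 × 2 = $2,888.16
Hazard insurance — $2,372.04
Annual escrow total = $2,250.12 + $8,684.40 + $2,888.16 + $2,372.04 = $16,194.72
Monthly = $16,194.72 ÷ 12 = $1,349.56
Shortage per month = $636.24 / 12 = $53.02
New monthly escrow = $1,349.56 + $53.02 = $1,402.58

$1,402.58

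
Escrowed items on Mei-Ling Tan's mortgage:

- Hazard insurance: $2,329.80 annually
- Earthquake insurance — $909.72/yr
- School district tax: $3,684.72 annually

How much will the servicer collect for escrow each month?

$577.02

Hazard insurance = $2,329.80
Earthquake insurance = $909.72
School district tax = $3,684.72
Total annual escrow = $2,329.80 + $909.72 + $3,684.72 = $6,924.24
Monthly = $6,924.24 / 12 = $577.02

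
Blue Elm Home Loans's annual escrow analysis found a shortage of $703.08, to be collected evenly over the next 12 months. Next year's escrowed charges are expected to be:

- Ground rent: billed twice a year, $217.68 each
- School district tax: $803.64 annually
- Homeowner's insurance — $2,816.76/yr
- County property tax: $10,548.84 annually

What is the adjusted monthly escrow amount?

Ground rent = $217.68 × 2 = $435.36 annually
School district tax = $803.64 annually
Homeowner's insurance = $2,816.76 annually
County property tax = $10,548.84 annually
Total annual escrow = $14,604.60
Base monthly escrow = $14,604.60 / 12 = $1,217.05
Monthly shortage recovery: $703.08 ÷ 12 = $58.59
Adjusted monthly = $1,217.05 + $58.59 = $1,275.64

$1,275.64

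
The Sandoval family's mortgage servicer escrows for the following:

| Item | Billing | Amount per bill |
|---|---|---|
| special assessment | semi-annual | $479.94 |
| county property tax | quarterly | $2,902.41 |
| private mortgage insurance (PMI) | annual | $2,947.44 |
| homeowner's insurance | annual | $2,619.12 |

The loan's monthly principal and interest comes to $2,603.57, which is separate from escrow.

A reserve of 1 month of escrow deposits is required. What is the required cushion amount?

Special assessment: $479.94 × 2 = $959.88 per year
County property tax: $2,902.41 × 4 = $11,609.64 per year
Private mortgage insurance (PMI): $2,947.44 per year
Homeowner's insurance: $2,619.12 per year
Combined annual = $959.88 + $11,609.64 + $2,947.44 + $2,619.12 = $18,136.08
Per month = $18,136.08 / 12 = $1,511.34
Required cushion = 1 × $1,511.34 = $1,511.34

$1,511.34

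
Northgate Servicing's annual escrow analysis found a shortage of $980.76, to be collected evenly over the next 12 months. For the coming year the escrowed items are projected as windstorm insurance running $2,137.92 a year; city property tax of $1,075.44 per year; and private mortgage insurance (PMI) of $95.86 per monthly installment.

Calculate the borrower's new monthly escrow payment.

$445.37

Windstorm insurance: $2,137.92/yr
City property tax: $1,075.44/yr
Private mortgage insurance (PMI): $95.86 × 12 = $1,150.32/yr
Annual escrow total = $2,137.92 + $1,075.44 + $1,150.32 = $4,363.68
Monthly escrow = $4,363.68 / 12 = $363.64
Shortage spread = $980.76 / 12 = $81.73/mo
Adjusted monthly = $363.64 + $81.73 = $445.37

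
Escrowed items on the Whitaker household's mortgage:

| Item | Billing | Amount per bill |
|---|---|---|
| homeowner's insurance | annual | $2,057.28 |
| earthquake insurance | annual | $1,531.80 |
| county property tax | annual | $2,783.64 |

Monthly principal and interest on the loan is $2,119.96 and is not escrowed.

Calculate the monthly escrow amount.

$531.06

Homeowner's insurance = $2,057.28 annually
Earthquake insurance = $1,531.80 annually
County property tax = $2,783.64 annually
Annual escrow total = $2,057.28 + $1,531.80 + $2,783.64 = $6,372.72
Per month = $6,372.72 ÷ 12 = $531.06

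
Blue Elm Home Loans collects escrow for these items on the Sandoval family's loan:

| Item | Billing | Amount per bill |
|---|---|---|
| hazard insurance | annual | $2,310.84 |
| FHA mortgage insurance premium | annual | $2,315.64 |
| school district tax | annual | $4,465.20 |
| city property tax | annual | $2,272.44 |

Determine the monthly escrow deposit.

Hazard insurance: $2,310.84
FHA mortgage insurance premium: $2,315.64
School district tax: $4,465.20
City property tax: $2,272.44
Total per year = $11,364.12
Monthly escrow = $11,364.12 ÷ 12 = $947.01

$947.01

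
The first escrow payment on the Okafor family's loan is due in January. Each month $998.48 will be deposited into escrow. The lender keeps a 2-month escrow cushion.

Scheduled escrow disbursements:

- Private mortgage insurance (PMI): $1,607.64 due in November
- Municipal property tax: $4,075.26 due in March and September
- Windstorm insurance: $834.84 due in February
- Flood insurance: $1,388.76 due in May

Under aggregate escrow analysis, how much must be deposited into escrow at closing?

Cushion = 2 × $998.48 = $1,996.96
Trial balance (start $0, +$998.48 each month, − disbursements):
  Jan: +$998.48 → $998.48
  Feb: +$998.48 − $834.84 → $1,162.12
  Mar: +$998.48 − $4,075.26 → -$1,914.66
  Apr: +$998.48 → -$916.18
  May: +$998.48 − $1,388.76 → -$1,306.46
  Jun: +$998.48 → -$307.98
  Jul: +$998.48 → $690.50
  Aug: +$998.48 → $1,688.98
  Sep: +$998.48 − $4,075.26 → -$1,387.80
  Oct: +$998.48 → -$389.32
  Nov: +$998.48 − $1,607.64 → -$998.48
  Dec: +$998.48 → $0.00
Lowest trial balance = -$1,914.66 (Mar)
Initial deposit = cushion − low point = $1,996.96 − (-$1,914.66) = $3,911.62

$3,911.62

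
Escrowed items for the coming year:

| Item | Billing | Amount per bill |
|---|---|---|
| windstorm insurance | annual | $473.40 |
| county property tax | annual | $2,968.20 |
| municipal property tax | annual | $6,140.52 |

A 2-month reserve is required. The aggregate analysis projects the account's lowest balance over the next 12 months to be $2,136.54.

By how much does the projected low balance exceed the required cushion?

$539.52

Windstorm insurance: $473.40 per year
County property tax: $2,968.20 per year
Municipal property tax: $6,140.52 per year
Total annual escrow = $473.40 + $2,968.20 + $6,140.52 = $9,582.12
Per month = $9,582.12 ÷ 12 = $798.51
Required cushion = 2 × $798.51 = $1,597.02
Surplus = $2,136.54 − $1,597.02 = $539.52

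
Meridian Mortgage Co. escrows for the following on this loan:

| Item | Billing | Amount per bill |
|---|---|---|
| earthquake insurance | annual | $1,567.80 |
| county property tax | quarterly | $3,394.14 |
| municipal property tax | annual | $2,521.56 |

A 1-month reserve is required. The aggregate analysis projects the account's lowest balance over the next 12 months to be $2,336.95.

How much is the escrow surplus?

Earthquake insurance: $1,567.80/yr
County property tax: $3,394.14 × 4 = $13,576.56/yr
Municipal property tax: $2,521.56/yr
Yearly total = $17,665.92
Monthly = $17,665.92 ÷ 12 = $1,472.16
Required reserve = 1 × $1,472.16 = $1,472.16
Excess over cushion: $2,336.95 − $1,472.16 = $864.79

$864.79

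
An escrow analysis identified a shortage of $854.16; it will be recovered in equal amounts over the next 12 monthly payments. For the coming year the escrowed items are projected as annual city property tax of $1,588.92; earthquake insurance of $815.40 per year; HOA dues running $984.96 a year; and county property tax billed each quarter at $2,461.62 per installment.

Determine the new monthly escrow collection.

City property tax: $1,588.92 annually
Earthquake insurance: $815.40 annually
HOA dues: $984.96 annually
County property tax: $2,461.62 × 4 = $9,846.48 annually
Annual escrow total = $1,588.92 + $815.40 + $984.96 + $9,846.48 = $13,235.76
Monthly = $13,235.76 ÷ 12 = $1,102.98
Shortage spread = $854.16 ÷ 12 = $71.18/mo
Adjusted monthly = $1,102.98 + $71.18 = $1,174.16

$1,174.16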